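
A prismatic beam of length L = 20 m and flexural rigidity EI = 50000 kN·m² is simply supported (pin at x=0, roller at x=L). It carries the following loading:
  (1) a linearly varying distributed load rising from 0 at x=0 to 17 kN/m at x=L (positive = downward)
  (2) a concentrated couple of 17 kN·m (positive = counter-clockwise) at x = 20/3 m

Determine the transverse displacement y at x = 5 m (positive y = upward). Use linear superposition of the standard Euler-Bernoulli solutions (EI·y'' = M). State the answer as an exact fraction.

Load 1 — triangular load w₀=17 kN/m (0→w₀ over full span):
  y_1 = -w₀x(7L⁴-10L²x²+3x⁴)/(360LEI) = -17·5·(7·20⁴-10·20²·5²+3·5⁴)/(360·20·50000) = -1853/7680 m
Load 2 — applied couple M₀=17 kN·m at a=20/3 m (b=L-a=40/3):
  y_2 = (M₀x³/(6L)+C₁x)/EI  [x≤a] with C₁=M₀(3b²-L²)/(6L)=170/9 = (17·5³/(6·20)+(170/9)·5)/50000 = 323/144000 m
Superposition: y = Σ y_i = -137683/576000 m ≈ -0.239033 m

y(5) = -137683/576000 m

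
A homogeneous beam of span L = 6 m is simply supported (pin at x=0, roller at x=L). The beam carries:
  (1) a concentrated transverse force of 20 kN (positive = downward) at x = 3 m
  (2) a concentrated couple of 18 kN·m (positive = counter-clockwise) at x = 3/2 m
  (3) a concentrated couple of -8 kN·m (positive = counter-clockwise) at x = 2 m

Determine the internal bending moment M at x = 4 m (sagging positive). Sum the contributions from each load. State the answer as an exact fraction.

Load 1 — point force P=20 kN at a=3 m (b=L-a=3):
  M_1 = Pa(L-x)/L  [x>a] = 20·3·(6-4)/6 = 20 kN·m
Load 2 — applied couple M₀=18 kN·m at a=3/2 m (b=L-a=9/2):
  M_2 = M₀x/L - M₀  [x>a] = 18·4/6 - 18 = -6 kN·m
Load 3 — applied couple M₀=-8 kN·m at a=2 m (b=L-a=4):
  M_3 = M₀x/L - M₀  [x>a] = (-8)·4/6 - (-8) = 8/3 kN·m
Superposition: M = Σ M_i = 50/3 kN·m ≈ 16.666667 kN·m

M(4) = 50/3 kN·m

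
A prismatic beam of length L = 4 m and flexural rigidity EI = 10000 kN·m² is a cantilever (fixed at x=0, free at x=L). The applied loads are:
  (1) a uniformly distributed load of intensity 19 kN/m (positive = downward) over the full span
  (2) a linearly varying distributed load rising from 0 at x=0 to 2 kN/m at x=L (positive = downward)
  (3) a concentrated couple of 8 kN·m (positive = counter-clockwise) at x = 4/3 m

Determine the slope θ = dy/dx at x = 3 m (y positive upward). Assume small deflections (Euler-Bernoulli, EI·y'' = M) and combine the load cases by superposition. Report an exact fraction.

θ(3) = -9817/480000 rad

Load 1 — uniform load w=19 kN/m over full span:
  θ_1 = -wx(x²-3Lx+3L²)/(6EI) = -19·3·(3²-3·4·3+3·4²)/(6·10000) = -399/20000 rad
Load 2 — triangular load w₀=2 kN/m (0→w₀ over full span):
  θ_2 = (w₀Lx²/4-w₀L²x/3-w₀x⁴/(24L))/EI = (2·4·3²/4-2·4²·3/3-2·3⁴/(24·4))/10000 = -251/160000 rad
Load 3 — applied couple M₀=8 kN·m at a=4/3 m (b=L-a=8/3):
  θ_3 = M₀a/EI  [x>a] = 8·(4/3)/10000 = 2/1875 rad
Superposition: θ = Σ θ_i = -9817/480000 rad ≈ -0.020452 rad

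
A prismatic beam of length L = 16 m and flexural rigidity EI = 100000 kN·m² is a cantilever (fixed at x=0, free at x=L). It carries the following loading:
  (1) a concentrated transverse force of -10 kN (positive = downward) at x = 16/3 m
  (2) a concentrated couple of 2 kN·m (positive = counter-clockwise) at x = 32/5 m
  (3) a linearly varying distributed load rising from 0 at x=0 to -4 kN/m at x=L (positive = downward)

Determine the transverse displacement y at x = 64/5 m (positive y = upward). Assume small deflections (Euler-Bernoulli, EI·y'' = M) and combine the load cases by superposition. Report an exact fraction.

Load 1 — point force P=-10 kN at a=16/3 m (b=L-a=32/3):
  y_1 = -Pa²(3x-a)/(6EI)  [x>a] = -(-10)·(16/3)²·(3·(64/5)-(16/3))/(6·100000) = 3968/253125 m
Load 2 — applied couple M₀=2 kN·m at a=32/5 m (b=L-a=48/5):
  y_2 = M₀a(2x-a)/(2EI)  [x>a] = 2·(32/5)·(2·(64/5)-(32/5))/(2·100000) = 96/78125 m
Load 3 — triangular load w₀=-4 kN/m (0→w₀ over full span):
  y_3 = (w₀Lx³/12-w₀L²x²/6-w₀x⁵/(120L))/EI = ((-4)·16·(64/5)³/12-(-4)·16²·(64/5)²/6-(-4)·(64/5)⁵/(120·16))/100000 = 25624576/146484375 m
Superposition: y = Σ y_i = 758723552/3955078125 m ≈ 0.191835 m

y(64/5) = 758723552/3955078125 m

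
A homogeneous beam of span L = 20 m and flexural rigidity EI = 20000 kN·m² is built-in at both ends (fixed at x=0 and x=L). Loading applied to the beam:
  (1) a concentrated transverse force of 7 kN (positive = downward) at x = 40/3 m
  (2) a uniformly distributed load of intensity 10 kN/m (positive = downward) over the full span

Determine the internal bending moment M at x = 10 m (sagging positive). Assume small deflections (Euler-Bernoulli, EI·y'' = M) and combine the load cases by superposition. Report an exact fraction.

M(10) = 1570/9 kN·m

Load 1 — point force P=7 kN at a=40/3 m (b=L-a=20/3):
  M_1 = Pb²(3a+b)x/L³ - Pab²/L²  [x≤a] = 7·(20/3)²·(3·(40/3)+(20/3))·10/20³ - 7·(40/3)·(20/3)²/20² = 70/9 kN·m
Load 2 — uniform load w=10 kN/m over full span:
  M_2 = wLx/2 - wL²/12 - wx²/2 = 10·20·10/2 - 10·20²/12 - 10·10²/2 = 500/3 kN·m
Superposition: M = Σ M_i = 1570/9 kN·m ≈ 174.444444 kN·m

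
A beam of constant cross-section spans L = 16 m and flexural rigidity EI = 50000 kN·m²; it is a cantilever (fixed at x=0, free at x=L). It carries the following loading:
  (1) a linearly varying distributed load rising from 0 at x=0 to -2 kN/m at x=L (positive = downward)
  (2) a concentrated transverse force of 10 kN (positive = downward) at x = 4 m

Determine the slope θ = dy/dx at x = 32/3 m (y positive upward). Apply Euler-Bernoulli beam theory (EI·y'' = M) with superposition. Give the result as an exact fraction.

θ(32/3) = 13633/759375 rad

Load 1 — triangular load w₀=-2 kN/m (0→w₀ over full span):
  θ_1 = (w₀Lx²/4-w₀L²x/3-w₀x⁴/(24L))/EI = ((-2)·16·(32/3)²/4-(-2)·16²·(32/3)/3-(-2)·(32/3)⁴/(24·16))/50000 = 14848/759375 rad
Load 2 — point force P=10 kN at a=4 m (b=L-a=12):
  θ_2 = -Pa²/(2EI)  [x>a] = -10·4²/(2·50000) = -1/625 rad
Superposition: θ = Σ θ_i = 13633/759375 rad ≈ 0.017953 rad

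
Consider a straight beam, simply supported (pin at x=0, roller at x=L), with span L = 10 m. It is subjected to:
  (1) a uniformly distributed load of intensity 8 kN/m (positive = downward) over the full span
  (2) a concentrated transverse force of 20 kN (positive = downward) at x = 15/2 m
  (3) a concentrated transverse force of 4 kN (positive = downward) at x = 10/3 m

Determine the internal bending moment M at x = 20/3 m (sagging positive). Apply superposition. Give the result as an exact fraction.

Load 1 — uniform load w=8 kN/m over full span:
  M_1 = wx(L-x)/2 = 8·(20/3)·(10-(20/3))/2 = 800/9 kN·m
Load 2 — point force P=20 kN at a=15/2 m (b=L-a=5/2):
  M_2 = Pbx/L  [x≤a] = 20·(5/2)·(20/3)/10 = 100/3 kN·m
Load 3 — point force P=4 kN at a=10/3 m (b=L-a=20/3):
  M_3 = Pa(L-x)/L  [x>a] = 4·(10/3)·(10-(20/3))/10 = 40/9 kN·m
Superposition: M = Σ M_i = 380/3 kN·m ≈ 126.666667 kN·m

M(20/3) = 380/3 kN·m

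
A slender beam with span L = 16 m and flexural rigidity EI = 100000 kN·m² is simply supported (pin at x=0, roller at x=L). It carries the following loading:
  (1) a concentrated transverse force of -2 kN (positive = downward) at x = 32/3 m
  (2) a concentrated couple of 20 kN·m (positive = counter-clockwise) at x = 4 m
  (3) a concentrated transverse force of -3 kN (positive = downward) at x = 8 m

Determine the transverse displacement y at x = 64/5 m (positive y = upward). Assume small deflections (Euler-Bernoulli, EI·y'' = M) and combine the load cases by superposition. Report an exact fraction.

Load 1 — point force P=-2 kN at a=32/3 m (b=L-a=16/3):
  y_1 = -Pa(L-x)(2Lx-a²-x²)/(6LEI)  [x>a] = -(-2)·(32/3)·(16-(64/5))·(2·16·(64/5)-(32/3)²-(64/5)²)/(6·16·100000) = 29696/31640625 m
Load 2 — applied couple M₀=20 kN·m at a=4 m (b=L-a=12):
  y_2 = (M₀x³/(6L)-M₀(x-a)²/2+C₁x)/EI  [x>a] with C₁=M₀(3b²-L²)/(6L)=110/3 = (20·(64/5)³/(6·16)-20·((64/5)-4)²/2+(110/3)·(64/5))/100000 = 103/78125 m
Load 3 — point force P=-3 kN at a=8 m (b=L-a=8):
  y_3 = -Pa(L-x)(2Lx-a²-x²)/(6LEI)  [x>a] = -(-3)·8·(16-(64/5))·(2·16·(64/5)-8²-(64/5)²)/(6·16·100000) = 568/390625 m
Superposition: y = Σ y_i = 117419/31640625 m ≈ 0.003711 m

y(64/5) = 117419/31640625 m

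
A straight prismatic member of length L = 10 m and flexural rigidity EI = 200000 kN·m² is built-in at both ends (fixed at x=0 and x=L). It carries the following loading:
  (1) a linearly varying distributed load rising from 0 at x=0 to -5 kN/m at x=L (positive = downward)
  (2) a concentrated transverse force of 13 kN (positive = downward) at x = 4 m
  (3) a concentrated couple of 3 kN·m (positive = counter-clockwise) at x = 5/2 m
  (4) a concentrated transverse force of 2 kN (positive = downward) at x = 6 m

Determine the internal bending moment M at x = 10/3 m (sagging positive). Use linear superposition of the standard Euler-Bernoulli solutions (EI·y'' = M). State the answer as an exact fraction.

Load 1 — triangular load w₀=-5 kN/m (0→w₀ over full span):
  M_1 = 3w₀Lx/20 - w₀L²/30 - w₀x³/(6L) = 3·(-5)·10·(10/3)/20 - (-5)·10²/30 - (-5)·(10/3)³/(6·10) = -425/81 kN·m
Load 2 — point force P=13 kN at a=4 m (b=L-a=6):
  M_2 = Pb²(3a+b)x/L³ - Pab²/L²  [x≤a] = 13·6²·(3·4+6)·(10/3)/10³ - 13·4·6²/10² = 234/25 kN·m
Load 3 — applied couple M₀=3 kN·m at a=5/2 m (b=L-a=15/2):
  M_3 = R_Ax - M_A - M₀  [x>a] with R_A=27/80, M_A=-9/16 = (27/80)·(10/3) - (-9/16) - 3 = -21/16 kN·m
Load 4 — point force P=2 kN at a=6 m (b=L-a=4):
  M_4 = Pb²(3a+b)x/L³ - Pab²/L²  [x≤a] = 2·4²·(3·6+4)·(10/3)/10³ - 2·6·4²/10² = 32/75 kN·m
Superposition: M = Σ M_i = 104563/32400 kN·m ≈ 3.227253 kN·m

M(10/3) = 104563/32400 kN·m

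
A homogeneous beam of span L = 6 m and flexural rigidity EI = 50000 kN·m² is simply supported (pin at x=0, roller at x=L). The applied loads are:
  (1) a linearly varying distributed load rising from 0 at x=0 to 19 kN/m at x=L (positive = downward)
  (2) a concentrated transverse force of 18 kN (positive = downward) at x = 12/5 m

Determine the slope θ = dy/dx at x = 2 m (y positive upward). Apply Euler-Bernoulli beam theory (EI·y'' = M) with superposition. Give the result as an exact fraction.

Load 1 — triangular load w₀=19 kN/m (0→w₀ over full span):
  θ_1 = -w₀(7L⁴-30L²x²+15x⁴)/(360LEI) = -19·(7·6⁴-30·6²·2²+15·2⁴)/(360·6·50000) = -247/281250 rad
Load 2 — point force P=18 kN at a=12/5 m (b=L-a=18/5):
  θ_2 = -Pb(L²-b²-3x²)/(6LEI)  [x≤a] = -18·(18/5)·(6²-(18/5)²-3·2²)/(6·6·50000) = -621/1562500 rad
Superposition: θ = Σ θ_i = -17939/14062500 rad ≈ -0.001276 rad

θ(2) = -17939/14062500 rad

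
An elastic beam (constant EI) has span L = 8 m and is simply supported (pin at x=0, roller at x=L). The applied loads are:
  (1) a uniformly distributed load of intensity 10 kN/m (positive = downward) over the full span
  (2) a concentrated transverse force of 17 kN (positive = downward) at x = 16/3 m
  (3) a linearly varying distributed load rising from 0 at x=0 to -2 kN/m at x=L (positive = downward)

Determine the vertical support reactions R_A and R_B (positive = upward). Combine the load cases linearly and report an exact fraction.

R_A = 43 kN, R_B = 46 kN

Load 1 — uniform load w=10 kN/m over full span:
  R_A = wL/2 = 10·8/2 = 40 kN
  R_B = wL/2 = 10·8/2 = 40 kN
Load 2 — point force P=17 kN at a=16/3 m (b=L-a=8/3):
  R_A = Pb/L = 17·(8/3)/8 = 17/3 kN
  R_B = Pa/L = 17·(16/3)/8 = 34/3 kN
Load 3 — triangular load w₀=-2 kN/m (0→w₀ over full span):
  R_A = w₀L/6 = (-2)·8/6 = -8/3 kN
  R_B = w₀L/3 = (-2)·8/3 = -16/3 kN
Superposition: R_A = 43 kN, R_B = 46 kN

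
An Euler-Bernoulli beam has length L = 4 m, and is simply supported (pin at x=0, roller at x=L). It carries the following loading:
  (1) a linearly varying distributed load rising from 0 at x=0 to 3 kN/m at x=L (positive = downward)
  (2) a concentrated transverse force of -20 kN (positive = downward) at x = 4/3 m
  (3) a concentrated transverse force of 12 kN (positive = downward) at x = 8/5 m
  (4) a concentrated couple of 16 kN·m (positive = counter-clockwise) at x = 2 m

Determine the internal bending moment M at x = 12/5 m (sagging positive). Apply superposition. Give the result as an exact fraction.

M(12/5) = -2368/375 kN·m

Load 1 — triangular load w₀=3 kN/m (0→w₀ over full span):
  M_1 = w₀Lx/6 - w₀x³/(6L) = 3·4·(12/5)/6 - 3·(12/5)³/(6·4) = 384/125 kN·m
Load 2 — point force P=-20 kN at a=4/3 m (b=L-a=8/3):
  M_2 = Pa(L-x)/L  [x>a] = (-20)·(4/3)·(4-(12/5))/4 = -32/3 kN·m
Load 3 — point force P=12 kN at a=8/5 m (b=L-a=12/5):
  M_3 = Pa(L-x)/L  [x>a] = 12·(8/5)·(4-(12/5))/4 = 192/25 kN·m
Load 4 — applied couple M₀=16 kN·m at a=2 m (b=L-a=2):
  M_4 = M₀x/L - M₀  [x>a] = 16·(12/5)/4 - 16 = -32/5 kN·m
Superposition: M = Σ M_i = -2368/375 kN·m ≈ -6.314667 kN·m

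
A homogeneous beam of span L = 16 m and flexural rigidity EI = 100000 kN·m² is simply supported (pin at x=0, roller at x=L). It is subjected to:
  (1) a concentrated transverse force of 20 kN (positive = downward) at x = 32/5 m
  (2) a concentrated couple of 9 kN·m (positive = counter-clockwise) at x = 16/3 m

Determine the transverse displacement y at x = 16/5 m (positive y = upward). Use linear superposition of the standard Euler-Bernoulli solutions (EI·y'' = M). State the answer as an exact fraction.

Load 1 — point force P=20 kN at a=32/5 m (b=L-a=48/5):
  y_1 = -Pbx(L²-b²-x²)/(6LEI)  [x≤a] = -20·(48/5)·(16/5)·(16²-(48/5)²-(16/5)²)/(6·16·100000) = -768/78125 m
Load 2 — applied couple M₀=9 kN·m at a=16/3 m (b=L-a=32/3):
  y_2 = (M₀x³/(6L)+C₁x)/EI  [x≤a] with C₁=M₀(3b²-L²)/(6L)=8 = (9·(16/5)³/(6·16)+8·(16/5))/100000 = 112/390625 m
Superposition: y = Σ y_i = -3728/390625 m ≈ -0.009544 m

y(16/5) = -3728/390625 m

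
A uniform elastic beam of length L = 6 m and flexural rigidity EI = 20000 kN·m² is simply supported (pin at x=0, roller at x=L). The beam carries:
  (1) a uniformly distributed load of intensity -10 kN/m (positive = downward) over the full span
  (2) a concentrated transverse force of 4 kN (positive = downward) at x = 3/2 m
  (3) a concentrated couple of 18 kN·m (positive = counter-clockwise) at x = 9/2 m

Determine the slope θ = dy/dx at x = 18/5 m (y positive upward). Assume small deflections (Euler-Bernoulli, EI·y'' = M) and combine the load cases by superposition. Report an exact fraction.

θ(18/5) = -477/500000 rad

Load 1 — uniform load w=-10 kN/m over full span:
  θ_1 = -w(L³-6Lx²+4x³)/(24EI) = -(-10)·(6³-6·6·(18/5)²+4·(18/5)³)/(24·20000) = -333/250000 rad
Load 2 — point force P=4 kN at a=3/2 m (b=L-a=9/2):
  θ_2 = -Pa(2L²-6Lx+3x²+a²)/(6LEI)  [x>a] = -4·(3/2)·(2·6²-6·6·(18/5)+3·(18/5)²+(3/2)²)/(6·6·20000) = 549/4000000 rad
Load 3 — applied couple M₀=18 kN·m at a=9/2 m (b=L-a=3/2):
  θ_3 = (M₀x²/(2L)+C₁)/EI  [x≤a] with C₁=M₀(3b²-L²)/(6L)=-117/8 = (18·(18/5)²/(2·6)+(-117/8))/20000 = 963/4000000 rad
Superposition: θ = Σ θ_i = -477/500000 rad ≈ -0.000954 rad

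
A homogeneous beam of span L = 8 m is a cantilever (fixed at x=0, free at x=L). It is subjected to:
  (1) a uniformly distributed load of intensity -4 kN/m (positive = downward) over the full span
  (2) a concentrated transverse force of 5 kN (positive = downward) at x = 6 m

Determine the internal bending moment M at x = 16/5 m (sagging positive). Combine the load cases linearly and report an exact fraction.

M(16/5) = 802/25 kN·m

Load 1 — uniform load w=-4 kN/m over full span:
  M_1 = -w(L-x)²/2 = -(-4)·(8-(16/5))²/2 = 1152/25 kN·m
Load 2 — point force P=5 kN at a=6 m (b=L-a=2):
  M_2 = -P(a-x)  [x≤a] = -5·(6-(16/5)) = -14 kN·m
Superposition: M = Σ M_i = 802/25 kN·m ≈ 32.080000 kN·m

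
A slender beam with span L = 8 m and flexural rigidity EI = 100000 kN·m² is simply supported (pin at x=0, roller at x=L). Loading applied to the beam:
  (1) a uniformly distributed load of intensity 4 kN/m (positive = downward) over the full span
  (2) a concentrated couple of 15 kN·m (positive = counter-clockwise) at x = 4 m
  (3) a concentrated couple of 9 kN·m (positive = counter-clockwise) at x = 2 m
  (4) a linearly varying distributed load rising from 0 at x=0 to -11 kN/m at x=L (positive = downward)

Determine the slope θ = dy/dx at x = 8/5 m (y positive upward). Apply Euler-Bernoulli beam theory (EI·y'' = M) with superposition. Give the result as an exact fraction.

Load 1 — uniform load w=4 kN/m over full span:
  θ_1 = -w(L³-6Lx²+4x³)/(24EI) = -4·(8³-6·8·(8/5)²+4·(8/5)³)/(24·100000) = -264/390625 rad
Load 2 — applied couple M₀=15 kN·m at a=4 m (b=L-a=4):
  θ_2 = (M₀x²/(2L)+C₁)/EI  [x≤a] with C₁=M₀(3b²-L²)/(6L)=-5 = (15·(8/5)²/(2·8)+(-5))/100000 = -13/500000 rad
Load 3 — applied couple M₀=9 kN·m at a=2 m (b=L-a=6):
  θ_3 = (M₀x²/(2L)+C₁)/EI  [x≤a] with C₁=M₀(3b²-L²)/(6L)=33/4 = (9·(8/5)²/(2·8)+(33/4))/100000 = 969/10000000 rad
Load 4 — triangular load w₀=-11 kN/m (0→w₀ over full span):
  θ_4 = -w₀(7L⁴-30L²x²+15x⁴)/(360LEI) = -(-11)·(7·8⁴-30·8²·(8/5)²+15·(8/5)⁴)/(360·8·100000) = 16016/17578125 rad
Superposition: θ = Σ θ_i = 688933/2250000000 rad ≈ 0.000306 rad

θ(8/5) = 688933/2250000000 rad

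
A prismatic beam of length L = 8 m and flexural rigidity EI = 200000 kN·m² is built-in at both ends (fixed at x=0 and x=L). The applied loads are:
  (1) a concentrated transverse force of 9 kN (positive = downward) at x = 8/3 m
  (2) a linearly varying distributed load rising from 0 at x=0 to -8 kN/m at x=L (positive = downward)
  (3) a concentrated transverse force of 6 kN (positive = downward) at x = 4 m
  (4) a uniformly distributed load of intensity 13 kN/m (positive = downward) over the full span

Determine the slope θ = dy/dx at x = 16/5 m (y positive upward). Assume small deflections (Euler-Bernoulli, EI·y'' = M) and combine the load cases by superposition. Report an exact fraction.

θ(16/5) = -214/1953125 rad

Load 1 — point force P=9 kN at a=8/3 m (b=L-a=16/3):
  θ_1 = Pa²(L-x)(2bL-(3b+a)(L-x))/(2L³EI)  [x>a] = 9·(8/3)²·(8-(16/5))·(2·(16/3)·8-(3·(16/3)+(8/3))·(8-(16/5)))/(2·8³·200000) = -1/156250 rad
Load 2 — triangular load w₀=-8 kN/m (0→w₀ over full span):
  θ_2 = -w₀(2x(L-x)(L-2x)(x+2L)+x²(L-x)²)/(120LEI) = -(-8)·(2·(16/5)·(8-(16/5))·(8-2·(16/5))·((16/5)+2·8)+(16/5)²·(8-(16/5))²)/(120·8·200000) = 96/1953125 rad
Load 3 — point force P=6 kN at a=4 m (b=L-a=4):
  θ_3 = -Pb²x(2aL-(3a+b)x)/(2L³EI)  [x≤a] = -6·4²·(16/5)·(2·4·8-(3·4+4)·(16/5))/(2·8³·200000) = -3/156250 rad
Load 4 — uniform load w=13 kN/m over full span:
  θ_4 = -wx(L-x)(L-2x)/(12EI) = -13·(16/5)·(8-(16/5))·(8-2·(16/5))/(12·200000) = -52/390625 rad
Superposition: θ = Σ θ_i = -214/1953125 rad ≈ -0.000110 rad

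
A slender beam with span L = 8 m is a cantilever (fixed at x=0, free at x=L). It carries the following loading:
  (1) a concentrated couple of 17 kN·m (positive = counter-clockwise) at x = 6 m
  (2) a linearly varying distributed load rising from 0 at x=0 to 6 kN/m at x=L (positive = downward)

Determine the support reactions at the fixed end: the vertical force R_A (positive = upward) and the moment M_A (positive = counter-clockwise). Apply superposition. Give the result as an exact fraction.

Load 1 — applied couple M₀=17 kN·m at a=6 m (b=L-a=2):
  R_A = 0 kN
  M_A = -M₀ = -17 kN·m
Load 2 — triangular load w₀=6 kN/m (0→w₀ over full span):
  R_A = w₀L/2 = 6·8/2 = 24 kN
  M_A = w₀L²/3 = 6·8²/3 = 128 kN·m
Superposition: R_A = 24 kN, M_A = 111 kN·m

R_A = 24 kN, M_A = 111 kN·m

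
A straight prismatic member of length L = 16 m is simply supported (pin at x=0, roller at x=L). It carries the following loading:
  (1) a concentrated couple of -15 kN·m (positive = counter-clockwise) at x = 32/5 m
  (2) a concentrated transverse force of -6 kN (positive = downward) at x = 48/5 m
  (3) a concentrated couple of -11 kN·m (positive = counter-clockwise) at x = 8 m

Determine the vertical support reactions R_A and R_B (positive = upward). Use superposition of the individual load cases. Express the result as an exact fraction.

Load 1 — applied couple M₀=-15 kN·m at a=32/5 m (b=L-a=48/5):
  R_A = M₀/L = (-15)/16 = -15/16 kN
  R_B = -M₀/L = -(-15)/16 = 15/16 kN
Load 2 — point force P=-6 kN at a=48/5 m (b=L-a=32/5):
  R_A = Pb/L = (-6)·(32/5)/16 = -12/5 kN
  R_B = Pa/L = (-6)·(48/5)/16 = -18/5 kN
Load 3 — applied couple M₀=-11 kN·m at a=8 m (b=L-a=8):
  R_A = M₀/L = (-11)/16 = -11/16 kN
  R_B = -M₀/L = -(-11)/16 = 11/16 kN
Superposition: R_A = -161/40 kN, R_B = -79/40 kN

R_A = -161/40 kN, R_B = -79/40 kN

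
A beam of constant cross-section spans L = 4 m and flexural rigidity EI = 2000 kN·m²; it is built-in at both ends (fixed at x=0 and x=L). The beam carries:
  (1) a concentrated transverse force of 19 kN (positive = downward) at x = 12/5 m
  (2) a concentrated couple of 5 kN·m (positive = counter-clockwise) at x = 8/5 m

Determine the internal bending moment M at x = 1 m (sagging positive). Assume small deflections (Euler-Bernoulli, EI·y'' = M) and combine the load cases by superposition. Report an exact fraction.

M(1) = 74/125 kN·m

Load 1 — point force P=19 kN at a=12/5 m (b=L-a=8/5):
  M_1 = Pb²(3a+b)x/L³ - Pab²/L²  [x≤a] = 19·(8/5)²·(3·(12/5)+(8/5))·1/4³ - 19·(12/5)·(8/5)²/4² = -76/125 kN·m
Load 2 — applied couple M₀=5 kN·m at a=8/5 m (b=L-a=12/5):
  M_2 = R_Ax - M_A  [x≤a] with R_A=9/5, M_A=3/5 = (9/5)·1 - (3/5) = 6/5 kN·m
Superposition: M = Σ M_i = 74/125 kN·m ≈ 0.592000 kN·m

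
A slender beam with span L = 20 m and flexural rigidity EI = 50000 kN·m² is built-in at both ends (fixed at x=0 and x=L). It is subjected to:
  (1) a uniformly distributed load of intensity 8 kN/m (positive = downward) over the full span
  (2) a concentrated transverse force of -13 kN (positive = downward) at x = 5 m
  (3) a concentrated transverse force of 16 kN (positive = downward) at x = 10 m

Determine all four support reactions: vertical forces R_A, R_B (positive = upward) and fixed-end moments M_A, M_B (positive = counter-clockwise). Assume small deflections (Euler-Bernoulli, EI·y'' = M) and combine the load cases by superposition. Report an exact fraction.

R_A = 2465/32 kN, M_A = 12965/48 kN·m, R_B = 2751/32 kN, M_B = -14135/48 kN·m

Load 1 — uniform load w=8 kN/m over full span:
  R_A = wL/2 = 8·20/2 = 80 kN
  M_A = wL²/12 = 8·20²/12 = 800/3 kN·m
  R_B = wL/2 = 8·20/2 = 80 kN
  M_B = -wL²/12 = -8·20²/12 = -800/3 kN·m
Load 2 — point force P=-13 kN at a=5 m (b=L-a=15):
  R_A = Pb²(3a+b)/L³ = (-13)·15²·(3·5+15)/20³ = -351/32 kN
  M_A = Pab²/L² = (-13)·5·15²/20² = -585/16 kN·m
  R_B = Pa²(a+3b)/L³ = (-13)·5²·(5+3·15)/20³ = -65/32 kN
  M_B = -Pa²b/L² = -(-13)·5²·15/20² = 195/16 kN·m
Load 3 — point force P=16 kN at a=10 m (b=L-a=10):
  R_A = Pb²(3a+b)/L³ = 16·10²·(3·10+10)/20³ = 8 kN
  M_A = Pab²/L² = 16·10·10²/20² = 40 kN·m
  R_B = Pa²(a+3b)/L³ = 16·10²·(10+3·10)/20³ = 8 kN
  M_B = -Pa²b/L² = -16·10²·10/20² = -40 kN·m
Superposition: R_A = 2465/32 kN, M_A = 12965/48 kN·m, R_B = 2751/32 kN, M_B = -14135/48 kN·m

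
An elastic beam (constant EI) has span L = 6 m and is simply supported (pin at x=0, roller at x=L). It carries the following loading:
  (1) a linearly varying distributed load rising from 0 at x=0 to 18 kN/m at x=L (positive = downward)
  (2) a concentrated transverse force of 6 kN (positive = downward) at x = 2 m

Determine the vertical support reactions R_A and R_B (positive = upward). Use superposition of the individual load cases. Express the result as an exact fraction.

Load 1 — triangular load w₀=18 kN/m (0→w₀ over full span):
  R_A = w₀L/6 = 18·6/6 = 18 kN
  R_B = w₀L/3 = 18·6/3 = 36 kN
Load 2 — point force P=6 kN at a=2 m (b=L-a=4):
  R_A = Pb/L = 6·4/6 = 4 kN
  R_B = Pa/L = 6·2/6 = 2 kN
Superposition: R_A = 22 kN, R_B = 38 kN

R_A = 22 kN, R_B = 38 kN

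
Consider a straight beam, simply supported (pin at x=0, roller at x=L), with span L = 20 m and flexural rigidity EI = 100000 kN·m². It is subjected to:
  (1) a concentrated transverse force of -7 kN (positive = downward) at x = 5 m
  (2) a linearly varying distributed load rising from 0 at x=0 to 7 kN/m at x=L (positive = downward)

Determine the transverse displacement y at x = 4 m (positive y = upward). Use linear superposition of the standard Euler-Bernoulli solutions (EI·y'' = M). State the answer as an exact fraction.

y(4) = -532973/15000000 m

Load 1 — point force P=-7 kN at a=5 m (b=L-a=15):
  y_1 = -Pbx(L²-b²-x²)/(6LEI)  [x≤a] = -(-7)·15·4·(20²-15²-4²)/(6·20·100000) = 1113/200000 m
Load 2 — triangular load w₀=7 kN/m (0→w₀ over full span):
  y_2 = -w₀x(7L⁴-10L²x²+3x⁴)/(360LEI) = -7·4·(7·20⁴-10·20²·4²+3·4⁴)/(360·20·100000) = -9632/234375 m
Superposition: y = Σ y_i = -532973/15000000 m ≈ -0.035532 m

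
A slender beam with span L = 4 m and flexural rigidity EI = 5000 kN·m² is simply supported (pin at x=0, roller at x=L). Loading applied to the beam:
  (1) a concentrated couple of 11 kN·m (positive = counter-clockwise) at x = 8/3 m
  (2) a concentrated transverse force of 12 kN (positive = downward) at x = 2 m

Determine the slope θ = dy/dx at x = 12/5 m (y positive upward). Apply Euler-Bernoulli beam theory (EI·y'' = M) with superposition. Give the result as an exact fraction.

θ(12/5) = 827/562500 rad

Load 1 — applied couple M₀=11 kN·m at a=8/3 m (b=L-a=4/3):
  θ_1 = (M₀x²/(2L)+C₁)/EI  [x≤a] with C₁=M₀(3b²-L²)/(6L)=-44/9 = (11·(12/5)²/(2·4)+(-44/9))/5000 = 341/562500 rad
Load 2 — point force P=12 kN at a=2 m (b=L-a=2):
  θ_2 = -Pa(2L²-6Lx+3x²+a²)/(6LEI)  [x>a] = -12·2·(2·4²-6·4·(12/5)+3·(12/5)²+2²)/(6·4·5000) = 27/31250 rad
Superposition: θ = Σ θ_i = 827/562500 rad ≈ 0.001470 rad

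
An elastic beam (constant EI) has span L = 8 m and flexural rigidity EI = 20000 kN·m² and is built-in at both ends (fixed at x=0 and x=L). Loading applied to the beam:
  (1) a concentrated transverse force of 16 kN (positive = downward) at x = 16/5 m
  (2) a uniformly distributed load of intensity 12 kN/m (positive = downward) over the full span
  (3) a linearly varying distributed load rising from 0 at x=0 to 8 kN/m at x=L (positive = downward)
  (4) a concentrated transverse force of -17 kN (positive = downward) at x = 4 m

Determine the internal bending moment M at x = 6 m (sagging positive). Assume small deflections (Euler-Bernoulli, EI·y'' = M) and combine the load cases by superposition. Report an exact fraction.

Load 1 — point force P=16 kN at a=16/5 m (b=L-a=24/5):
  M_1 = Pa²(a+3b)(L-x)/L³ - Pa²b/L²  [x>a] = 16·(16/5)²·((16/5)+3·(24/5))·(8-6)/8³ - 16·(16/5)²·(24/5)/8² = -128/125 kN·m
Load 2 — uniform load w=12 kN/m over full span:
  M_2 = wLx/2 - wL²/12 - wx²/2 = 12·8·6/2 - 12·8²/12 - 12·6²/2 = 8 kN·m
Load 3 — triangular load w₀=8 kN/m (0→w₀ over full span):
  M_3 = 3w₀Lx/20 - w₀L²/30 - w₀x³/(6L) = 3·8·8·6/20 - 8·8²/30 - 8·6³/(6·8) = 68/15 kN·m
Load 4 — point force P=-17 kN at a=4 m (b=L-a=4):
  M_4 = Pa²(a+3b)(L-x)/L³ - Pa²b/L²  [x>a] = (-17)·4²·(4+3·4)·(8-6)/8³ - (-17)·4²·4/8² = 0 kN·m
Superposition: M = Σ M_i = 4316/375 kN·m ≈ 11.509333 kN·m

M(6) = 4316/375 kN·m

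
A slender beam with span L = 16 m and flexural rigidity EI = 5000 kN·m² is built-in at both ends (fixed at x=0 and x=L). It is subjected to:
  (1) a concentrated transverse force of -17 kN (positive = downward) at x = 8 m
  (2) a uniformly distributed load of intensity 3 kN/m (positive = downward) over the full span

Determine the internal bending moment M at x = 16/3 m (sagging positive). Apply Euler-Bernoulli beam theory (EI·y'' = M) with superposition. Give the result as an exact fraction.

M(16/3) = 10 kN·m

Load 1 — point force P=-17 kN at a=8 m (b=L-a=8):
  M_1 = Pb²(3a+b)x/L³ - Pab²/L²  [x≤a] = (-17)·8²·(3·8+8)·(16/3)/16³ - (-17)·8·8²/16² = -34/3 kN·m
Load 2 — uniform load w=3 kN/m over full span:
  M_2 = wLx/2 - wL²/12 - wx²/2 = 3·16·(16/3)/2 - 3·16²/12 - 3·(16/3)²/2 = 64/3 kN·m
Superposition: M = Σ M_i = 10 kN·m ≈ 10.000000 kN·m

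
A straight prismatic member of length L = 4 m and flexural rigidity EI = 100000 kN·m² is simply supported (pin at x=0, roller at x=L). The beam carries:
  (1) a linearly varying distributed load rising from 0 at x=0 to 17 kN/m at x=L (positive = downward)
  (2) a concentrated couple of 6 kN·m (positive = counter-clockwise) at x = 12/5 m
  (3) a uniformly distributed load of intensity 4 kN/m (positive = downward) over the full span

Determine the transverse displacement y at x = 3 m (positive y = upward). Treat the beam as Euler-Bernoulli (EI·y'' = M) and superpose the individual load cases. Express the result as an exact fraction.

y(3) = -74743/240000000 m

Load 1 — triangular load w₀=17 kN/m (0→w₀ over full span):
  y_1 = -w₀x(7L⁴-10L²x²+3x⁴)/(360LEI) = -17·3·(7·4⁴-10·4²·3²+3·3⁴)/(360·4·100000) = -2023/9600000 m
Load 2 — applied couple M₀=6 kN·m at a=12/5 m (b=L-a=8/5):
  y_2 = (M₀x³/(6L)-M₀(x-a)²/2+C₁x)/EI  [x>a] with C₁=M₀(3b²-L²)/(6L)=-52/25 = (6·3³/(6·4)-6·(3-(12/5))²/2+(-52/25)·3)/100000 = -57/10000000 m
Load 3 — uniform load w=4 kN/m over full span:
  y_3 = -wx(L³-2Lx²+x³)/(24EI) = -4·3·(4³-2·4·3²+3³)/(24·100000) = -19/200000 m
Superposition: y = Σ y_i = -74743/240000000 m ≈ -0.000311 m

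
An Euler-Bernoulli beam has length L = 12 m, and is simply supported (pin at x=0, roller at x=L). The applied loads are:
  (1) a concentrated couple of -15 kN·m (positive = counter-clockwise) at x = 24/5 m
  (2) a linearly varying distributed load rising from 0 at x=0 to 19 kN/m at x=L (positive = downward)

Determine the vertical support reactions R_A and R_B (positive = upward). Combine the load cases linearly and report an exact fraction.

R_A = 147/4 kN, R_B = 309/4 kN

Load 1 — applied couple M₀=-15 kN·m at a=24/5 m (b=L-a=36/5):
  R_A = M₀/L = (-15)/12 = -5/4 kN
  R_B = -M₀/L = -(-15)/12 = 5/4 kN
Load 2 — triangular load w₀=19 kN/m (0→w₀ over full span):
  R_A = w₀L/6 = 19·12/6 = 38 kN
  R_B = w₀L/3 = 19·12/3 = 76 kN
Superposition: R_A = 147/4 kN, R_B = 309/4 kN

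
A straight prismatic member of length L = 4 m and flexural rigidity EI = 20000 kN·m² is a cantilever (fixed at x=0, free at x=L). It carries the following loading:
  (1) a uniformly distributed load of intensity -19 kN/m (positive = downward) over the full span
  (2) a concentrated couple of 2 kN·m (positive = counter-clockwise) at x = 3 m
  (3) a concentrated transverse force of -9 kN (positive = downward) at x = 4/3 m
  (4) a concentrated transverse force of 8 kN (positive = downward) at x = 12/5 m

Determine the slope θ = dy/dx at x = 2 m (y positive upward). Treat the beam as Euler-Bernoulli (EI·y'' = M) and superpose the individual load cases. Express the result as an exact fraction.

Load 1 — uniform load w=-19 kN/m over full span:
  θ_1 = -wx(x²-3Lx+3L²)/(6EI) = -(-19)·2·(2²-3·4·2+3·4²)/(6·20000) = 133/15000 rad
Load 2 — applied couple M₀=2 kN·m at a=3 m (b=L-a=1):
  θ_2 = M₀x/EI  [x≤a] = 2·2/20000 = 1/5000 rad
Load 3 — point force P=-9 kN at a=4/3 m (b=L-a=8/3):
  θ_3 = -Pa²/(2EI)  [x>a] = -(-9)·(4/3)²/(2·20000) = 1/2500 rad
Load 4 — point force P=8 kN at a=12/5 m (b=L-a=8/5):
  θ_4 = -Px(2a-x)/(2EI)  [x≤a] = -8·2·(2·(12/5)-2)/(2·20000) = -7/6250 rad
Superposition: θ = Σ θ_i = 313/37500 rad ≈ 0.008347 rad

θ(2) = 313/37500 rad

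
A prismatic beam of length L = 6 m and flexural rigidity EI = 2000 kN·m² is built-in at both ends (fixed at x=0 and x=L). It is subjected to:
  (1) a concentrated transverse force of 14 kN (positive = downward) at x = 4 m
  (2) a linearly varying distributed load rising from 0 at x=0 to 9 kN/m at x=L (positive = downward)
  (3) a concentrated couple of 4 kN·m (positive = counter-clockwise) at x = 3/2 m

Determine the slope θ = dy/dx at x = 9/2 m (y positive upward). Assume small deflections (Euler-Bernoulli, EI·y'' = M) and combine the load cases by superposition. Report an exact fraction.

Load 1 — point force P=14 kN at a=4 m (b=L-a=2):
  θ_1 = Pa²(L-x)(2bL-(3b+a)(L-x))/(2L³EI)  [x>a] = 14·4²·(6-(9/2))·(2·2·6-(3·2+4)·(6-(9/2)))/(2·6³·2000) = 7/2000 rad
Load 2 — triangular load w₀=9 kN/m (0→w₀ over full span):
  θ_2 = -w₀(2x(L-x)(L-2x)(x+2L)+x²(L-x)²)/(120LEI) = -9·(2·(9/2)·(6-(9/2))·(6-2·(9/2))·((9/2)+2·6)+(9/2)²·(6-(9/2))²)/(120·6·2000) = 9963/2560000 rad
Load 3 — applied couple M₀=4 kN·m at a=3/2 m (b=L-a=9/2):
  θ_3 = (R_Ax²/2 - M_Ax - M₀(x-a))/EI  [x>a] with R_A=3/4, M_A=-3/4 = ((3/4)·(9/2)²/2 - (-3/4)·(9/2) - 4·((9/2)-(3/2)))/2000 = -33/64000 rad
Superposition: θ = Σ θ_i = 17603/2560000 rad ≈ 0.006876 rad

θ(9/2) = 17603/2560000 rad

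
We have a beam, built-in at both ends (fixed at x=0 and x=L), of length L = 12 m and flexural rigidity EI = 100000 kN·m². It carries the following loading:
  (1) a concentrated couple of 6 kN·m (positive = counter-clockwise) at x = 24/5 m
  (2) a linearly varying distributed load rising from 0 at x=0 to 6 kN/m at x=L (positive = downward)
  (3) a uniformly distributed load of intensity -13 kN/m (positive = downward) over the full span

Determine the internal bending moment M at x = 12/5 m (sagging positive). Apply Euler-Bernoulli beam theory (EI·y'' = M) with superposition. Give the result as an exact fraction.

Load 1 — applied couple M₀=6 kN·m at a=24/5 m (b=L-a=36/5):
  M_1 = R_Ax - M_A  [x≤a] with R_A=18/25, M_A=18/25 = (18/25)·(12/5) - (18/25) = 126/125 kN·m
Load 2 — triangular load w₀=6 kN/m (0→w₀ over full span):
  M_2 = 3w₀Lx/20 - w₀L²/30 - w₀x³/(6L) = 3·6·12·(12/5)/20 - 6·12²/30 - 6·(12/5)³/(6·12) = -504/125 kN·m
Load 3 — uniform load w=-13 kN/m over full span:
  M_3 = wLx/2 - wL²/12 - wx²/2 = (-13)·12·(12/5)/2 - (-13)·12²/12 - (-13)·(12/5)²/2 = 156/25 kN·m
Superposition: M = Σ M_i = 402/125 kN·m ≈ 3.216000 kN·m

M(12/5) = 402/125 kN·m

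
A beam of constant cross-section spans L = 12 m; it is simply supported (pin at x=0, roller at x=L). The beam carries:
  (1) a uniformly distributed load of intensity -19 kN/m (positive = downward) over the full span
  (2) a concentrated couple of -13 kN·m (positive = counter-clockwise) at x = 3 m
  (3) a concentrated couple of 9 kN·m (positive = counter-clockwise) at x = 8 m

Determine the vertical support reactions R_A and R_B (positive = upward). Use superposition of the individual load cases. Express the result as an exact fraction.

Load 1 — uniform load w=-19 kN/m over full span:
  R_A = wL/2 = (-19)·12/2 = -114 kN
  R_B = wL/2 = (-19)·12/2 = -114 kN
Load 2 — applied couple M₀=-13 kN·m at a=3 m (b=L-a=9):
  R_A = M₀/L = (-13)/12 = -13/12 kN
  R_B = -M₀/L = -(-13)/12 = 13/12 kN
Load 3 — applied couple M₀=9 kN·m at a=8 m (b=L-a=4):
  R_A = M₀/L = 9/12 = 3/4 kN
  R_B = -M₀/L = -9/12 = -3/4 kN
Superposition: R_A = -343/3 kN, R_B = -341/3 kN

R_A = -343/3 kN, R_B = -341/3 kN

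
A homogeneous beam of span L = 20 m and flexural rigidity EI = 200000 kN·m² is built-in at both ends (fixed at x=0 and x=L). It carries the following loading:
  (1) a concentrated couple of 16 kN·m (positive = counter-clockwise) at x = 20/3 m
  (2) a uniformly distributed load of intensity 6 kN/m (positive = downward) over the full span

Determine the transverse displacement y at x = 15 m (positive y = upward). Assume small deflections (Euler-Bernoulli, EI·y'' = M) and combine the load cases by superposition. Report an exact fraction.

Load 1 — applied couple M₀=16 kN·m at a=20/3 m (b=L-a=40/3):
  y_1 = (R_Ax³/6 - M_Ax²/2 - M₀(x-a)²/2)/EI  [x>a] with R_A=16/15, M_A=0 = ((16/15)·15³/6 - 0·15²/2 - 16·(15-(20/3))²/2)/200000 = 1/4500 m
Load 2 — uniform load w=6 kN/m over full span:
  y_2 = -wx²(L-x)²/(24EI) = -6·15²·(20-15)²/(24·200000) = -9/1280 m
Superposition: y = Σ y_i = -1961/288000 m ≈ -0.006809 m

y(15) = -1961/288000 m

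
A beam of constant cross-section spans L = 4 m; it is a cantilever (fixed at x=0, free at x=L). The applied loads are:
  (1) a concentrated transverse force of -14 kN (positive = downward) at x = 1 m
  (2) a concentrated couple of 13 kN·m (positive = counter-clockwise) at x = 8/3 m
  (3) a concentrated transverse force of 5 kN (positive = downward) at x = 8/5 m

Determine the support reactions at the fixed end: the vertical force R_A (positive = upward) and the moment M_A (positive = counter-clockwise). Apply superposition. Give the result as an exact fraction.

Load 1 — point force P=-14 kN at a=1 m (b=L-a=3):
  R_A = P = (-14) = -14 kN
  M_A = Pa = (-14)·1 = -14 kN·m
Load 2 — applied couple M₀=13 kN·m at a=8/3 m (b=L-a=4/3):
  R_A = 0 kN
  M_A = -M₀ = -13 kN·m
Load 3 — point force P=5 kN at a=8/5 m (b=L-a=12/5):
  R_A = P = 5 kN
  M_A = Pa = 5·(8/5) = 8 kN·m
Superposition: R_A = -9 kN, M_A = -19 kN·m

R_A = -9 kN, M_A = -19 kN·m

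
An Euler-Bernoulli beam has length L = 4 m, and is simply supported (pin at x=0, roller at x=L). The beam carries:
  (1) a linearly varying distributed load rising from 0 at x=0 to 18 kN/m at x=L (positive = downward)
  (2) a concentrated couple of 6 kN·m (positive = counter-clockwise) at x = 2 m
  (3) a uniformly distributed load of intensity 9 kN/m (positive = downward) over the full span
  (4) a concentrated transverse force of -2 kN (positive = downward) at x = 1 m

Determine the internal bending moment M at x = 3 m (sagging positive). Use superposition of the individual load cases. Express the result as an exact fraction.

M(3) = 109/4 kN·m

Load 1 — triangular load w₀=18 kN/m (0→w₀ over full span):
  M_1 = w₀Lx/6 - w₀x³/(6L) = 18·4·3/6 - 18·3³/(6·4) = 63/4 kN·m
Load 2 — applied couple M₀=6 kN·m at a=2 m (b=L-a=2):
  M_2 = M₀x/L - M₀  [x>a] = 6·3/4 - 6 = -3/2 kN·m
Load 3 — uniform load w=9 kN/m over full span:
  M_3 = wx(L-x)/2 = 9·3·(4-3)/2 = 27/2 kN·m
Load 4 — point force P=-2 kN at a=1 m (b=L-a=3):
  M_4 = Pa(L-x)/L  [x>a] = (-2)·1·(4-3)/4 = -1/2 kN·m
Superposition: M = Σ M_i = 109/4 kN·m ≈ 27.250000 kN·m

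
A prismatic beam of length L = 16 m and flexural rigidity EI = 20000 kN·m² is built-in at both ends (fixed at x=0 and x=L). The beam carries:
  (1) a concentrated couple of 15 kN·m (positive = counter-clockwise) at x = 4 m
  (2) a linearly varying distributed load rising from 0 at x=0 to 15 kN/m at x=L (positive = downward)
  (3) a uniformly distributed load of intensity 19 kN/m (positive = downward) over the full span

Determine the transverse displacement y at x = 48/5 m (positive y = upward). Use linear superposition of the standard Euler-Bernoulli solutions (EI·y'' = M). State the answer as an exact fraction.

Load 1 — applied couple M₀=15 kN·m at a=4 m (b=L-a=12):
  y_1 = (R_Ax³/6 - M_Ax²/2 - M₀(x-a)²/2)/EI  [x>a] with R_A=135/128, M_A=-45/16 = ((135/128)·(48/5)³/6 - (-45/16)·(48/5)²/2 - 15·((48/5)-4)²/2)/20000 = 39/15625 m
Load 2 — triangular load w₀=15 kN/m (0→w₀ over full span):
  y_2 = -w₀x²(L-x)²(x+2L)/(120LEI) = -15·(48/5)²·(16-(48/5))²·((48/5)+2·16)/(120·16·20000) = -119808/1953125 m
Load 3 — uniform load w=19 kN/m over full span:
  y_3 = -wx²(L-x)²/(24EI) = -19·(48/5)²·(16-(48/5))²/(24·20000) = -58368/390625 m
Superposition: y = Σ y_i = -406773/1953125 m ≈ -0.208268 m

y(48/5) = -406773/1953125 m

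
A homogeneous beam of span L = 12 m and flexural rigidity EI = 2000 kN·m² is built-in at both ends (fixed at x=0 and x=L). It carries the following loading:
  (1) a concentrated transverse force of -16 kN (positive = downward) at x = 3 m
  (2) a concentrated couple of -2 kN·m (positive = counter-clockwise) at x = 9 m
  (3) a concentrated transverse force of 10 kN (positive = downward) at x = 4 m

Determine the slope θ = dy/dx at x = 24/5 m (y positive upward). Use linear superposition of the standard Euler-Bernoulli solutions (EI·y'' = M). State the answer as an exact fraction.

Load 1 — point force P=-16 kN at a=3 m (b=L-a=9):
  θ_1 = Pa²(L-x)(2bL-(3b+a)(L-x))/(2L³EI)  [x>a] = (-16)·3²·(12-(24/5))·(2·9·12-(3·9+3)·(12-(24/5)))/(2·12³·2000) = 0 rad
Load 2 — applied couple M₀=-2 kN·m at a=9 m (b=L-a=3):
  θ_2 = (R_Ax²/2 - M_Ax)/EI  [x≤a] with R_A=-3/16, M_A=-5/8 = ((-3/16)·(24/5)²/2 - (-5/8)·(24/5))/2000 = 21/50000 rad
Load 3 — point force P=10 kN at a=4 m (b=L-a=8):
  θ_3 = Pa²(L-x)(2bL-(3b+a)(L-x))/(2L³EI)  [x>a] = 10·4²·(12-(24/5))·(2·8·12-(3·8+4)·(12-(24/5)))/(2·12³·2000) = -1/625 rad
Superposition: θ = Σ θ_i = -59/50000 rad ≈ -0.001180 rad

θ(24/5) = -59/50000 rad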